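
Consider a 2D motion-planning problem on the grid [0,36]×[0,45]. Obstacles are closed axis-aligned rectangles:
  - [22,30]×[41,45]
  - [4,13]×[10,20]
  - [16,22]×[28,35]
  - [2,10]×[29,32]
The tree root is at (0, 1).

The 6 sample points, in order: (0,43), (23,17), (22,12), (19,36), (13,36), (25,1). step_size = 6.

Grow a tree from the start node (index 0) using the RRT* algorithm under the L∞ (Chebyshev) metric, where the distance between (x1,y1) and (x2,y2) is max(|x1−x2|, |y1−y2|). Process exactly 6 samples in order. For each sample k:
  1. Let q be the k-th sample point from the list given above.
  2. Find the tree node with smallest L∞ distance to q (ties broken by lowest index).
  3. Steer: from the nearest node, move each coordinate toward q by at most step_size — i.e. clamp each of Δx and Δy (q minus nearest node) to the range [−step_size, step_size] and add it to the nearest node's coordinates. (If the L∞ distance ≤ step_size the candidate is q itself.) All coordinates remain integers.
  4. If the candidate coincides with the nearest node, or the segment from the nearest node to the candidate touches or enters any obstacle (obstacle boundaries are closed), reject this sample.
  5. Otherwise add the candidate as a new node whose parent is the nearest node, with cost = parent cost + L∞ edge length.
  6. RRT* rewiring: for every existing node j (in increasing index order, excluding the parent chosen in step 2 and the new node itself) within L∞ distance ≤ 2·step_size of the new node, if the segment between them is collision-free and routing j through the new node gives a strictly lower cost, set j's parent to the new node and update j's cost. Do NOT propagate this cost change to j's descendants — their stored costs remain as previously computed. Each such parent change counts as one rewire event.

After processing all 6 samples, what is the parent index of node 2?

1. q=(0,43) nearest=0 d=42 new=(0,7) → add node 1 parent=0 cost=6
2. q=(23,17) nearest=0 d=23 new=(6,7) → add node 2 parent=0 cost=6
3. q=(22,12) nearest=2 d=16 new=(12,12) → blocked by [4,13]×[10,20], reject
4. q=(19,36) nearest=1 d=29 new=(6,13) → blocked by [4,13]×[10,20], reject
5. q=(13,36) nearest=1 d=29 new=(6,13) → blocked by [4,13]×[10,20], reject
6. q=(25,1) nearest=2 d=19 new=(12,1) → add node 3 parent=2 cost=12

Parent of node 2: 0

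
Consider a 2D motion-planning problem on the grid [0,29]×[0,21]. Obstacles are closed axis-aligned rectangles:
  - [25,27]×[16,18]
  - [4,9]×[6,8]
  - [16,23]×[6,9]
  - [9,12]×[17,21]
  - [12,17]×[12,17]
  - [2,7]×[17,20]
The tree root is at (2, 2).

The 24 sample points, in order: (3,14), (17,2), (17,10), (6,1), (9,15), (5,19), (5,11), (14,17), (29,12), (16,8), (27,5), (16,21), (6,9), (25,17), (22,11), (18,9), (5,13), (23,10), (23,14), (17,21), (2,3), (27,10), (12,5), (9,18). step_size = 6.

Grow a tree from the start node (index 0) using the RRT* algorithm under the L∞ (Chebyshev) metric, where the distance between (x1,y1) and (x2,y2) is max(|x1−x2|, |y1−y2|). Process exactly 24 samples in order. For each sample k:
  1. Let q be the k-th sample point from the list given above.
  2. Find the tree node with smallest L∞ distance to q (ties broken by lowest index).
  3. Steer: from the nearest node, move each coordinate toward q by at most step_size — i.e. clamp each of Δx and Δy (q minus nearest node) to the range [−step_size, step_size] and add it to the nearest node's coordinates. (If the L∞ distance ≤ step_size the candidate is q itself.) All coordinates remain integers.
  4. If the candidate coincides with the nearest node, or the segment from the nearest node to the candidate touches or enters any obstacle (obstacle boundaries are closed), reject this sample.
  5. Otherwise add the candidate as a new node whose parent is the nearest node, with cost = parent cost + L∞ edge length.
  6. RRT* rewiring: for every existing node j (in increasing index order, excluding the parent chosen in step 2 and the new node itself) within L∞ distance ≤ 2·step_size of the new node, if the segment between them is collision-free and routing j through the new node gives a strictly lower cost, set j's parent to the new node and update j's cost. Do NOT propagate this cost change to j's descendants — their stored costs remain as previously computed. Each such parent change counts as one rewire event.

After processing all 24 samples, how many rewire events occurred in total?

Rewire events: 1

1. q=(3,14) nearest=0 d=12 new=(3,8) → add node 1 parent=0 cost=6
2. q=(17,2) nearest=1 d=14 new=(9,2) → blocked by [4,9]×[6,8], reject
3. q=(17,10) nearest=1 d=14 new=(9,10) → add node 2 parent=1 cost=12
4. q=(6,1) nearest=0 d=4 new=(6,1) → add node 3 parent=0 cost=4
5. q=(9,15) nearest=2 d=5 new=(9,15) → add node 4 parent=2 cost=17
6. q=(5,19) nearest=4 d=4 new=(5,19) → blocked by [2,7]×[17,20], reject
7. q=(5,11) nearest=1 d=3 new=(5,11) → add node 5 parent=1 cost=9; rewire 4→5 (13<17)
8. q=(14,17) nearest=4 d=5 new=(14,17) → blocked by [12,17]×[12,17], reject
9. q=(29,12) nearest=2 d=20 new=(15,12) → blocked by [12,17]×[12,17], reject
10. q=(16,8) nearest=2 d=7 new=(15,8) → add node 6 parent=2 cost=18
11. q=(27,5) nearest=6 d=12 new=(21,5) → blocked by [16,23]×[6,9], reject
12. q=(16,21) nearest=4 d=7 new=(15,21) → blocked by [9,12]×[17,21], reject
13. q=(6,9) nearest=5 d=2 new=(6,9) → add node 7 parent=5 cost=11
14. q=(25,17) nearest=6 d=10 new=(21,14) → blocked by [16,23]×[6,9], reject
15. q=(22,11) nearest=6 d=7 new=(21,11) → blocked by [16,23]×[6,9], reject
16. q=(18,9) nearest=6 d=3 new=(18,9) → blocked by [16,23]×[6,9], reject
17. q=(5,13) nearest=5 d=2 new=(5,13) → add node 8 parent=5 cost=11
18. q=(23,10) nearest=6 d=8 new=(21,10) → blocked by [16,23]×[6,9], reject
19. q=(23,14) nearest=6 d=8 new=(21,14) → blocked by [16,23]×[6,9], reject
20. q=(17,21) nearest=4 d=8 new=(15,21) → blocked by [9,12]×[17,21], reject
21. q=(2,3) nearest=0 d=1 new=(2,3) → add node 9 parent=0 cost=1
22. q=(27,10) nearest=6 d=12 new=(21,10) → blocked by [16,23]×[6,9], reject
23. q=(12,5) nearest=6 d=3 new=(12,5) → add node 10 parent=6 cost=21
24. q=(9,18) nearest=4 d=3 new=(9,18) → blocked by [9,12]×[17,21], reject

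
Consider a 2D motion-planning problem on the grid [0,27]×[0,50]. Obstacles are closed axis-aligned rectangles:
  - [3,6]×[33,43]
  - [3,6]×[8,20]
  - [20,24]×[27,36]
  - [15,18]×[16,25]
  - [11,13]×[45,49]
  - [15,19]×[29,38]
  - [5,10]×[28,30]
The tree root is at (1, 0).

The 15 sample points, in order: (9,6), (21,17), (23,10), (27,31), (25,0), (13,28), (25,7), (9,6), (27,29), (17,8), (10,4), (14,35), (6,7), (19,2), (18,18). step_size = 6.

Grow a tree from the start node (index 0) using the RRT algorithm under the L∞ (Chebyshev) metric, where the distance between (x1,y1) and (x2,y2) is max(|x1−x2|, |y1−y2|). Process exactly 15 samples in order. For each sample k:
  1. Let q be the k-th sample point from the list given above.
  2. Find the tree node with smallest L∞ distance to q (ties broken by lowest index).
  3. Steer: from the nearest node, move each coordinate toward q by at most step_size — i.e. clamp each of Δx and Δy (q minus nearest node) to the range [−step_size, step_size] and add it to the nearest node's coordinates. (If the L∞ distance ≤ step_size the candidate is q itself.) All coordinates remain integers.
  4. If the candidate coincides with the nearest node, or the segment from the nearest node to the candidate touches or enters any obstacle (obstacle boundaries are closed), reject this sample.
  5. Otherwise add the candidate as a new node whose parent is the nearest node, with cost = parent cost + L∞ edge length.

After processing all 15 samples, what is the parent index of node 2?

Parent of node 2: 1

1. q=(9,6) nearest=0 d=8 new=(7,6) → add node 1 parent=0 cost=6
2. q=(21,17) nearest=1 d=14 new=(13,12) → add node 2 parent=1 cost=12
3. q=(23,10) nearest=2 d=10 new=(19,10) → add node 3 parent=2 cost=18
4. q=(27,31) nearest=2 d=19 new=(19,18) → blocked by [15,18]×[16,25], reject
5. q=(25,0) nearest=3 d=10 new=(25,4) → add node 4 parent=3 cost=24
6. q=(13,28) nearest=2 d=16 new=(13,18) → add node 5 parent=2 cost=18
7. q=(25,7) nearest=4 d=3 new=(25,7) → add node 6 parent=4 cost=27
8. q=(9,6) nearest=1 d=2 new=(9,6) → add node 7 parent=1 cost=8
9. q=(27,29) nearest=5 d=14 new=(19,24) → blocked by [15,18]×[16,25], reject
10. q=(17,8) nearest=3 d=2 new=(17,8) → add node 8 parent=3 cost=20
11. q=(10,4) nearest=7 d=2 new=(10,4) → add node 9 parent=7 cost=10
12. q=(14,35) nearest=5 d=17 new=(14,24) → add node 10 parent=5 cost=24
13. q=(6,7) nearest=1 d=1 new=(6,7) → add node 11 parent=1 cost=7
14. q=(19,2) nearest=4 d=6 new=(19,2) → add node 12 parent=4 cost=30
15. q=(18,18) nearest=5 d=5 new=(18,18) → blocked by [15,18]×[16,25], reject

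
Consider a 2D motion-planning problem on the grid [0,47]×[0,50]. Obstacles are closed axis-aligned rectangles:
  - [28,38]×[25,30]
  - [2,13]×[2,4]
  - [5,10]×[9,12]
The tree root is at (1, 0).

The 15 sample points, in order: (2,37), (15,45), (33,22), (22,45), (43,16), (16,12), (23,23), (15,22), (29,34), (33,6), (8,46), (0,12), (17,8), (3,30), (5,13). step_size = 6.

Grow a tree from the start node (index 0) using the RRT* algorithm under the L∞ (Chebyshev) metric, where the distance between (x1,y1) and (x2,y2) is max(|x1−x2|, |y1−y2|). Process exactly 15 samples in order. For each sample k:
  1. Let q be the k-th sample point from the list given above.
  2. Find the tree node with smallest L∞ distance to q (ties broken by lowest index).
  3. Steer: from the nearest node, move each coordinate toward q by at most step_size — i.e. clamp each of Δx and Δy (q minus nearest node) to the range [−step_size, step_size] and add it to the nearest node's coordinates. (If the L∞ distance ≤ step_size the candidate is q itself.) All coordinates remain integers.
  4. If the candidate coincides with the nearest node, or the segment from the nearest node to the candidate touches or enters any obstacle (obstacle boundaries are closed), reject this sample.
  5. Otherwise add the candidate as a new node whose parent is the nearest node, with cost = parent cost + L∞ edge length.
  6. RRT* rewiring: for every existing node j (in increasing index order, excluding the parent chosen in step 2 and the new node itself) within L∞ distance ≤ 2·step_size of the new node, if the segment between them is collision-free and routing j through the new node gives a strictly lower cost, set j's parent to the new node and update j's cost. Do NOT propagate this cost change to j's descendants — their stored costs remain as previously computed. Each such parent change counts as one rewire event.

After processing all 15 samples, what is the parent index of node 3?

1. q=(2,37) nearest=0 d=37 new=(2,6) → add node 1 parent=0 cost=6
2. q=(15,45) nearest=1 d=39 new=(8,12) → blocked by [5,10]×[9,12], reject
3. q=(33,22) nearest=1 d=31 new=(8,12) → blocked by [5,10]×[9,12], reject
4. q=(22,45) nearest=1 d=39 new=(8,12) → blocked by [5,10]×[9,12], reject
5. q=(43,16) nearest=1 d=41 new=(8,12) → blocked by [5,10]×[9,12], reject
6. q=(16,12) nearest=1 d=14 new=(8,12) → blocked by [5,10]×[9,12], reject
7. q=(23,23) nearest=1 d=21 new=(8,12) → blocked by [5,10]×[9,12], reject
8. q=(15,22) nearest=1 d=16 new=(8,12) → blocked by [5,10]×[9,12], reject
9. q=(29,34) nearest=1 d=28 new=(8,12) → blocked by [5,10]×[9,12], reject
10. q=(33,6) nearest=1 d=31 new=(8,6) → add node 2 parent=1 cost=12
11. q=(8,46) nearest=1 d=40 new=(8,12) → blocked by [5,10]×[9,12], reject
12. q=(0,12) nearest=1 d=6 new=(0,12) → add node 3 parent=1 cost=12
13. q=(17,8) nearest=2 d=9 new=(14,8) → add node 4 parent=2 cost=18
14. q=(3,30) nearest=3 d=18 new=(3,18) → add node 5 parent=3 cost=18
15. q=(5,13) nearest=3 d=5 new=(5,13) → add node 6 parent=3 cost=17

Parent of node 3: 1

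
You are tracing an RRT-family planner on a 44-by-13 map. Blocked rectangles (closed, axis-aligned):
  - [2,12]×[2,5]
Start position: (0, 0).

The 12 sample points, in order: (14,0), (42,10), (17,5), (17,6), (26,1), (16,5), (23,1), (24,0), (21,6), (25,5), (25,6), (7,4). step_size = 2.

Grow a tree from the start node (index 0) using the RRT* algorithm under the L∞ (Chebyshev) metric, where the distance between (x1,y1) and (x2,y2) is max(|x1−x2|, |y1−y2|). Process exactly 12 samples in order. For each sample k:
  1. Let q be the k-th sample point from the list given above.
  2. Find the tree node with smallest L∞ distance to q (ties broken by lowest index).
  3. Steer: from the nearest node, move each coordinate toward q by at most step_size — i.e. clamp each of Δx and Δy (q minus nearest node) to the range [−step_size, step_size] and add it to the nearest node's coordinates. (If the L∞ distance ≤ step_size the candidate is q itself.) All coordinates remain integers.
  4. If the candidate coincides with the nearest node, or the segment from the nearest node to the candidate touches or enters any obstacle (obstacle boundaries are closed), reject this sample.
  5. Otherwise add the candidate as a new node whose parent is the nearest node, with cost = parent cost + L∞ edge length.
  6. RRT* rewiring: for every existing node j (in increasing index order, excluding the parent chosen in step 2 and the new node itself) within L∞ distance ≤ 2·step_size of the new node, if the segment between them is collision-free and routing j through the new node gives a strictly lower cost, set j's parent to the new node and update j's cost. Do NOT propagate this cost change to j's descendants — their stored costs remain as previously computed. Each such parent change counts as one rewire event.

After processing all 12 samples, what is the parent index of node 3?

1. q=(14,0) nearest=0 d=14 new=(2,0) → add node 1 parent=0 cost=2
2. q=(42,10) nearest=1 d=40 new=(4,2) → blocked by [2,12]×[2,5], reject
3. q=(17,5) nearest=1 d=15 new=(4,2) → blocked by [2,12]×[2,5], reject
4. q=(17,6) nearest=1 d=15 new=(4,2) → blocked by [2,12]×[2,5], reject
5. q=(26,1) nearest=1 d=24 new=(4,1) → add node 2 parent=1 cost=4
6. q=(16,5) nearest=2 d=12 new=(6,3) → blocked by [2,12]×[2,5], reject
7. q=(23,1) nearest=2 d=19 new=(6,1) → add node 3 parent=2 cost=6
8. q=(24,0) nearest=3 d=18 new=(8,0) → add node 4 parent=3 cost=8
9. q=(21,6) nearest=4 d=13 new=(10,2) → blocked by [2,12]×[2,5], reject
10. q=(25,5) nearest=4 d=17 new=(10,2) → blocked by [2,12]×[2,5], reject
11. q=(25,6) nearest=4 d=17 new=(10,2) → blocked by [2,12]×[2,5], reject
12. q=(7,4) nearest=2 d=3 new=(6,3) → blocked by [2,12]×[2,5], reject

Parent of node 3: 2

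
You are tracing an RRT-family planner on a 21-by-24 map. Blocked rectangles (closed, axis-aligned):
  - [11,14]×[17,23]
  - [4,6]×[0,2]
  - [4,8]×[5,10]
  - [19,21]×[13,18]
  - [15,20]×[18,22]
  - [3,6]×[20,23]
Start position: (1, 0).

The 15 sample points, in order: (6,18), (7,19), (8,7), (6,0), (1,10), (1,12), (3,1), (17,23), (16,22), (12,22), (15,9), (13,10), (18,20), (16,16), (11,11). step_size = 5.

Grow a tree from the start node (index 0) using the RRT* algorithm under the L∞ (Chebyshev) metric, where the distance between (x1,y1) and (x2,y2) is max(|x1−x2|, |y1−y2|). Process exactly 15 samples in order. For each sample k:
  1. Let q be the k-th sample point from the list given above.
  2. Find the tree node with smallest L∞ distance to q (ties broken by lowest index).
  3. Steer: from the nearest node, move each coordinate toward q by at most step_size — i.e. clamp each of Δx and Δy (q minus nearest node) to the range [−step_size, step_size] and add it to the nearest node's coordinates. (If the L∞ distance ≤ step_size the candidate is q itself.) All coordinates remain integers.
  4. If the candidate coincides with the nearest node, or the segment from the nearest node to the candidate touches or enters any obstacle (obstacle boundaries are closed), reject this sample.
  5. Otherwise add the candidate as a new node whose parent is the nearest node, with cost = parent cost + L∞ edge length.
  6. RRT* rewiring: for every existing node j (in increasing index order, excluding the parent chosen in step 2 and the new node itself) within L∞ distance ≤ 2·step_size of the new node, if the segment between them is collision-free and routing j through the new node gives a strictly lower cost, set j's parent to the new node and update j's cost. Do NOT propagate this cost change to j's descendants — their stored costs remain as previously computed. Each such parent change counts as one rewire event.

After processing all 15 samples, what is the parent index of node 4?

1. q=(6,18) nearest=0 d=18 new=(6,5) → blocked by [4,8]×[5,10], reject
2. q=(7,19) nearest=0 d=19 new=(6,5) → blocked by [4,8]×[5,10], reject
3. q=(8,7) nearest=0 d=7 new=(6,5) → blocked by [4,8]×[5,10], reject
4. q=(6,0) nearest=0 d=5 new=(6,0) → blocked by [4,6]×[0,2], reject
5. q=(1,10) nearest=0 d=10 new=(1,5) → add node 1 parent=0 cost=5
6. q=(1,12) nearest=1 d=7 new=(1,10) → add node 2 parent=1 cost=10
7. q=(3,1) nearest=0 d=2 new=(3,1) → add node 3 parent=0 cost=2
8. q=(17,23) nearest=2 d=16 new=(6,15) → add node 4 parent=2 cost=15
9. q=(16,22) nearest=4 d=10 new=(11,20) → blocked by [11,14]×[17,23], reject
10. q=(12,22) nearest=4 d=7 new=(11,20) → blocked by [11,14]×[17,23], reject
11. q=(15,9) nearest=4 d=9 new=(11,10) → add node 5 parent=4 cost=20
12. q=(13,10) nearest=5 d=2 new=(13,10) → add node 6 parent=5 cost=22
13. q=(18,20) nearest=5 d=10 new=(16,15) → add node 7 parent=5 cost=25
14. q=(16,16) nearest=7 d=1 new=(16,16) → add node 8 parent=7 cost=26
15. q=(11,11) nearest=5 d=1 new=(11,11) → add node 9 parent=5 cost=21

Parent of node 4: 2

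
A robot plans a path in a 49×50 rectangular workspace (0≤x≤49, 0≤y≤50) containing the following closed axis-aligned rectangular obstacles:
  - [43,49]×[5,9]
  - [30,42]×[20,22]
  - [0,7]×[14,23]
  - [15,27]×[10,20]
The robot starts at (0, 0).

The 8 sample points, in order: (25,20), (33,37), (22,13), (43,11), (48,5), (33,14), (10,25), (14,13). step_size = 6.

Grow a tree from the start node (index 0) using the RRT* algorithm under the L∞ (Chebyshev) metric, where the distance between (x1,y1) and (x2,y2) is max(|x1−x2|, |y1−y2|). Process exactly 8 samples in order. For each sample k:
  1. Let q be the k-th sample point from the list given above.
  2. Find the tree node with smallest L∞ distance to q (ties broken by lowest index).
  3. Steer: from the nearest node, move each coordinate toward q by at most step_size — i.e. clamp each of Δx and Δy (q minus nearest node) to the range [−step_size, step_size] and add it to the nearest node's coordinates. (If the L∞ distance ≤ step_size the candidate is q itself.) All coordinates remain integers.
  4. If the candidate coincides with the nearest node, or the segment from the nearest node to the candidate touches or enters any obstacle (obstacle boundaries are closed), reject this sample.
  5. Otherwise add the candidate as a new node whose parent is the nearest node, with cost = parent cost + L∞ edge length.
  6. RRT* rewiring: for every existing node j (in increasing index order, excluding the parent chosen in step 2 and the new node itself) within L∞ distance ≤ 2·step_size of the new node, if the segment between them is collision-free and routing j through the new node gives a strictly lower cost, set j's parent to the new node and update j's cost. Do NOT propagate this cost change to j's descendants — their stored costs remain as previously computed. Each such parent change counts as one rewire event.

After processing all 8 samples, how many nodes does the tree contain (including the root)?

1. q=(25,20) nearest=0 d=25 new=(6,6) → add node 1 parent=0 cost=6
2. q=(33,37) nearest=1 d=31 new=(12,12) → add node 2 parent=1 cost=12
3. q=(22,13) nearest=2 d=10 new=(18,13) → blocked by [15,27]×[10,20], reject
4. q=(43,11) nearest=2 d=31 new=(18,11) → blocked by [15,27]×[10,20], reject
5. q=(48,5) nearest=2 d=36 new=(18,6) → add node 3 parent=2 cost=18
6. q=(33,14) nearest=3 d=15 new=(24,12) → blocked by [15,27]×[10,20], reject
7. q=(10,25) nearest=2 d=13 new=(10,18) → add node 4 parent=2 cost=18
8. q=(14,13) nearest=2 d=2 new=(14,13) → add node 5 parent=2 cost=14

Node count: 6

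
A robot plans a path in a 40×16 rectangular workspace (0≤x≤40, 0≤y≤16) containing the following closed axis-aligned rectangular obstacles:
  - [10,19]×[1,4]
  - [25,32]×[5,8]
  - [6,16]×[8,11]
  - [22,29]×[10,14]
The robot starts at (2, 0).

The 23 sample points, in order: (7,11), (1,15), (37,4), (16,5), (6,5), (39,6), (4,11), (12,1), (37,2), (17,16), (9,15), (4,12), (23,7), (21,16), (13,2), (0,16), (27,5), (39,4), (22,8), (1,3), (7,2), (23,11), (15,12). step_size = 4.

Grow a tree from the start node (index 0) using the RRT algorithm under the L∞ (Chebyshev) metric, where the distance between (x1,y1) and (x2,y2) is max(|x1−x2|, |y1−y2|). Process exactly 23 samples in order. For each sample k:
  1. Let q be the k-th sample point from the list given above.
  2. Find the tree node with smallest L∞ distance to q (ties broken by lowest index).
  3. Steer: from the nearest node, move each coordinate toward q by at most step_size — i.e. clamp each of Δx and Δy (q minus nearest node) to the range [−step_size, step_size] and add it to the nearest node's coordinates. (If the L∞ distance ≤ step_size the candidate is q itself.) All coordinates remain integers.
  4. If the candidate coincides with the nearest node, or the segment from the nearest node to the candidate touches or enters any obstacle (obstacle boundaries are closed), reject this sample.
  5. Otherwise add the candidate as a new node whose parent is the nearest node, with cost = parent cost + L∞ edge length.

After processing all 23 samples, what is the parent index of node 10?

1. q=(7,11) nearest=0 d=11 new=(6,4) → add node 1 parent=0 cost=4
2. q=(1,15) nearest=1 d=11 new=(2,8) → add node 2 parent=1 cost=8
3. q=(37,4) nearest=1 d=31 new=(10,4) → blocked by [10,19]×[1,4], reject
4. q=(16,5) nearest=1 d=10 new=(10,5) → add node 3 parent=1 cost=8
5. q=(6,5) nearest=1 d=1 new=(6,5) → add node 4 parent=1 cost=5
6. q=(39,6) nearest=3 d=29 new=(14,6) → add node 5 parent=3 cost=12
7. q=(4,11) nearest=2 d=3 new=(4,11) → add node 6 parent=2 cost=11
8. q=(12,1) nearest=3 d=4 new=(12,1) → blocked by [10,19]×[1,4], reject
9. q=(37,2) nearest=5 d=23 new=(18,2) → blocked by [10,19]×[1,4], reject
10. q=(17,16) nearest=5 d=10 new=(17,10) → blocked by [6,16]×[8,11], reject
11. q=(9,15) nearest=6 d=5 new=(8,15) → add node 7 parent=6 cost=15
12. q=(4,12) nearest=6 d=1 new=(4,12) → add node 8 parent=6 cost=12
13. q=(23,7) nearest=5 d=9 new=(18,7) → add node 9 parent=5 cost=16
14. q=(21,16) nearest=9 d=9 new=(21,11) → add node 10 parent=9 cost=20
15. q=(13,2) nearest=3 d=3 new=(13,2) → blocked by [10,19]×[1,4], reject
16. q=(0,16) nearest=8 d=4 new=(0,16) → add node 11 parent=8 cost=16
17. q=(27,5) nearest=10 d=6 new=(25,7) → blocked by [25,32]×[5,8], reject
18. q=(39,4) nearest=10 d=18 new=(25,7) → blocked by [25,32]×[5,8], reject
19. q=(22,8) nearest=10 d=3 new=(22,8) → add node 12 parent=10 cost=23
20. q=(1,3) nearest=0 d=3 new=(1,3) → add node 13 parent=0 cost=3
21. q=(7,2) nearest=1 d=2 new=(7,2) → add node 14 parent=1 cost=6
22. q=(23,11) nearest=10 d=2 new=(23,11) → blocked by [22,29]×[10,14], reject
23. q=(15,12) nearest=9 d=5 new=(15,11) → blocked by [6,16]×[8,11], reject

Parent of node 10: 9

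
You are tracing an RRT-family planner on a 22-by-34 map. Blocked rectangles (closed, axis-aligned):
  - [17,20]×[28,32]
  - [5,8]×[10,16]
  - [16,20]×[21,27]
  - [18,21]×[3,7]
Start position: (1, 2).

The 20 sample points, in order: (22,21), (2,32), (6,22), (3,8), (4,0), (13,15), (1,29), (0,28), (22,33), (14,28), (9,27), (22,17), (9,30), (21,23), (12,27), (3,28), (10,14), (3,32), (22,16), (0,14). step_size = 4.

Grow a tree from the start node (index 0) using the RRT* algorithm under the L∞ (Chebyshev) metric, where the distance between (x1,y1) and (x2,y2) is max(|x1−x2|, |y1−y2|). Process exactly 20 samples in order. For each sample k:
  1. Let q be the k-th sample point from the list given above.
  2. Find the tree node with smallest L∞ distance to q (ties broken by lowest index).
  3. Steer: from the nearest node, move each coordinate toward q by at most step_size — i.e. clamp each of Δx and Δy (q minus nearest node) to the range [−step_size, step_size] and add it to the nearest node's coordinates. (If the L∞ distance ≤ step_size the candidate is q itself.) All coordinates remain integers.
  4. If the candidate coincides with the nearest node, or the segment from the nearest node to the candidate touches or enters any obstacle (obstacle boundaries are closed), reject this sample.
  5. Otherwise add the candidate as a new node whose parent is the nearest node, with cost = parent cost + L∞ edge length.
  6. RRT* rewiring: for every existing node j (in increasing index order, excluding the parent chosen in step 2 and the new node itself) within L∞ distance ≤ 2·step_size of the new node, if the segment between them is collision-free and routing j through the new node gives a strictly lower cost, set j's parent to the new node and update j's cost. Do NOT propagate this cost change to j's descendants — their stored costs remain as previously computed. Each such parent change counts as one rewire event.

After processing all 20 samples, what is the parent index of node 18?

1. q=(22,21) nearest=0 d=21 new=(5,6) → add node 1 parent=0 cost=4
2. q=(2,32) nearest=1 d=26 new=(2,10) → add node 2 parent=1 cost=8
3. q=(6,22) nearest=2 d=12 new=(6,14) → blocked by [5,8]×[10,16], reject
4. q=(3,8) nearest=1 d=2 new=(3,8) → add node 3 parent=1 cost=6
5. q=(4,0) nearest=0 d=3 new=(4,0) → add node 4 parent=0 cost=3
6. q=(13,15) nearest=1 d=9 new=(9,10) → add node 5 parent=1 cost=8
7. q=(1,29) nearest=2 d=19 new=(1,14) → add node 6 parent=2 cost=12
8. q=(0,28) nearest=6 d=14 new=(0,18) → add node 7 parent=6 cost=16
9. q=(22,33) nearest=6 d=21 new=(5,18) → add node 8 parent=6 cost=16
10. q=(14,28) nearest=8 d=10 new=(9,22) → add node 9 parent=8 cost=20
11. q=(9,27) nearest=9 d=5 new=(9,26) → add node 10 parent=9 cost=24
12. q=(22,17) nearest=5 d=13 new=(13,14) → add node 11 parent=5 cost=12
13. q=(9,30) nearest=10 d=4 new=(9,30) → add node 12 parent=10 cost=28
14. q=(21,23) nearest=11 d=9 new=(17,18) → add node 13 parent=11 cost=16
15. q=(12,27) nearest=10 d=3 new=(12,27) → add node 14 parent=10 cost=27
16. q=(3,28) nearest=9 d=6 new=(5,26) → add node 15 parent=9 cost=24
17. q=(10,14) nearest=11 d=3 new=(10,14) → add node 16 parent=11 cost=15
18. q=(3,32) nearest=10 d=6 new=(5,30) → add node 17 parent=10 cost=28
19. q=(22,16) nearest=13 d=5 new=(21,16) → add node 18 parent=13 cost=20
20. q=(0,14) nearest=6 d=1 new=(0,14) → add node 19 parent=6 cost=13

Parent of node 18: 13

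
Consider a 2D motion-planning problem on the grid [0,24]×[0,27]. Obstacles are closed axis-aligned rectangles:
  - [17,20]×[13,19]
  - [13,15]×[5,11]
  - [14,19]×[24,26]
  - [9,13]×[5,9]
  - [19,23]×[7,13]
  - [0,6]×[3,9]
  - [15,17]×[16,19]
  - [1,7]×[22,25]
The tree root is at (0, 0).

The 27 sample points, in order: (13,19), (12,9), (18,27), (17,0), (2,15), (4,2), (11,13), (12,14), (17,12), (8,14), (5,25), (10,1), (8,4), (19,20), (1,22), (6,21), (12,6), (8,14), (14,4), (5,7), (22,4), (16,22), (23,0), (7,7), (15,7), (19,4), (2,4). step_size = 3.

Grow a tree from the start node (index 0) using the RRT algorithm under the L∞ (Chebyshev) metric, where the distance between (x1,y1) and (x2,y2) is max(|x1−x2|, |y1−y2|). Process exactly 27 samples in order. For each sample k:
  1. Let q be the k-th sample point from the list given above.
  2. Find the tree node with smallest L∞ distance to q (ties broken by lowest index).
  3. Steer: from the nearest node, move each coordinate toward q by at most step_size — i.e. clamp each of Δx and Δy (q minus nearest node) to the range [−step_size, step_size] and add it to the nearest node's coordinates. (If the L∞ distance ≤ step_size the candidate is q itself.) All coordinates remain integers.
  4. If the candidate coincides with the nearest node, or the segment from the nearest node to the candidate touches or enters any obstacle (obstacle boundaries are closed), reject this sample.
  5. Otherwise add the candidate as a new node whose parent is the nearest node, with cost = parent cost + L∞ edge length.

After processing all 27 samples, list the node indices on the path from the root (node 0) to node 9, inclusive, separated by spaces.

Path: 0 1 2 3 4 5 9

1. q=(13,19) nearest=0 d=19 new=(3,3) → blocked by [0,6]×[3,9], reject
2. q=(12,9) nearest=0 d=12 new=(3,3) → blocked by [0,6]×[3,9], reject
3. q=(18,27) nearest=0 d=27 new=(3,3) → blocked by [0,6]×[3,9], reject
4. q=(17,0) nearest=0 d=17 new=(3,0) → add node 1 parent=0 cost=3
5. q=(2,15) nearest=0 d=15 new=(2,3) → blocked by [0,6]×[3,9], reject
6. q=(4,2) nearest=1 d=2 new=(4,2) → add node 2 parent=1 cost=5
7. q=(11,13) nearest=2 d=11 new=(7,5) → blocked by [0,6]×[3,9], reject
8. q=(12,14) nearest=2 d=12 new=(7,5) → blocked by [0,6]×[3,9], reject
9. q=(17,12) nearest=2 d=13 new=(7,5) → blocked by [0,6]×[3,9], reject
10. q=(8,14) nearest=2 d=12 new=(7,5) → blocked by [0,6]×[3,9], reject
11. q=(5,25) nearest=2 d=23 new=(5,5) → blocked by [0,6]×[3,9], reject
12. q=(10,1) nearest=2 d=6 new=(7,1) → add node 3 parent=2 cost=8
13. q=(8,4) nearest=3 d=3 new=(8,4) → add node 4 parent=3 cost=11
14. q=(19,20) nearest=4 d=16 new=(11,7) → blocked by [9,13]×[5,9], reject
15. q=(1,22) nearest=4 d=18 new=(5,7) → blocked by [0,6]×[3,9], reject
16. q=(6,21) nearest=4 d=17 new=(6,7) → blocked by [0,6]×[3,9], reject
17. q=(12,6) nearest=4 d=4 new=(11,6) → blocked by [9,13]×[5,9], reject
18. q=(8,14) nearest=4 d=10 new=(8,7) → add node 5 parent=4 cost=14
19. q=(14,4) nearest=4 d=6 new=(11,4) → add node 6 parent=4 cost=14
20. q=(5,7) nearest=4 d=3 new=(5,7) → blocked by [0,6]×[3,9], reject
21. q=(22,4) nearest=6 d=11 new=(14,4) → add node 7 parent=6 cost=17
22. q=(16,22) nearest=5 d=15 new=(11,10) → blocked by [9,13]×[5,9], reject
23. q=(23,0) nearest=7 d=9 new=(17,1) → add node 8 parent=7 cost=20
24. q=(7,7) nearest=5 d=1 new=(7,7) → add node 9 parent=5 cost=15
25. q=(15,7) nearest=7 d=3 new=(15,7) → blocked by [13,15]×[5,11], reject
26. q=(19,4) nearest=8 d=3 new=(19,4) → add node 10 parent=8 cost=23
27. q=(2,4) nearest=2 d=2 new=(2,4) → blocked by [0,6]×[3,9], reject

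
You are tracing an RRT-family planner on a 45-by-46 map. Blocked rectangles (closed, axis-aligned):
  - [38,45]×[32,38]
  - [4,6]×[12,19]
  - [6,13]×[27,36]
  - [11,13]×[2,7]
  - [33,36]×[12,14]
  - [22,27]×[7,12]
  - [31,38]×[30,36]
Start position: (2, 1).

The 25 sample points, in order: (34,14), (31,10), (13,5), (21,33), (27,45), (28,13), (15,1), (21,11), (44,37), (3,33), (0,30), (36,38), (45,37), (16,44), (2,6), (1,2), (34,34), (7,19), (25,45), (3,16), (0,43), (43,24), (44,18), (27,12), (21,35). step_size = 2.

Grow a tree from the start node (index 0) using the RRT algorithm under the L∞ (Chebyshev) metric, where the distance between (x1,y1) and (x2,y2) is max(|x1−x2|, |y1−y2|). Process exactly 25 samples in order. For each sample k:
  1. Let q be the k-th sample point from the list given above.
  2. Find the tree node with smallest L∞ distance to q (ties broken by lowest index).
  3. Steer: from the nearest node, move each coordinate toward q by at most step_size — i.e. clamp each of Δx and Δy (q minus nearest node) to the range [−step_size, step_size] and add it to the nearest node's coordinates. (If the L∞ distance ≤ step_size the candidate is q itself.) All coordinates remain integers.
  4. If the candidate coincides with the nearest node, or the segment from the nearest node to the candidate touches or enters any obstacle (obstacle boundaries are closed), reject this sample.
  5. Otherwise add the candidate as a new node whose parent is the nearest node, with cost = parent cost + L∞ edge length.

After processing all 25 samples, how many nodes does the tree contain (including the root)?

1. q=(34,14) nearest=0 d=32 new=(4,3) → add node 1 parent=0 cost=2
2. q=(31,10) nearest=1 d=27 new=(6,5) → add node 2 parent=1 cost=4
3. q=(13,5) nearest=2 d=7 new=(8,5) → add node 3 parent=2 cost=6
4. q=(21,33) nearest=2 d=28 new=(8,7) → add node 4 parent=2 cost=6
5. q=(27,45) nearest=4 d=38 new=(10,9) → add node 5 parent=4 cost=8
6. q=(28,13) nearest=5 d=18 new=(12,11) → add node 6 parent=5 cost=10
7. q=(15,1) nearest=3 d=7 new=(10,3) → add node 7 parent=3 cost=8
8. q=(21,11) nearest=6 d=9 new=(14,11) → add node 8 parent=6 cost=12
9. q=(44,37) nearest=8 d=30 new=(16,13) → add node 9 parent=8 cost=14
10. q=(3,33) nearest=9 d=20 new=(14,15) → add node 10 parent=9 cost=16
11. q=(0,30) nearest=10 d=15 new=(12,17) → add node 11 parent=10 cost=18
12. q=(36,38) nearest=10 d=23 new=(16,17) → add node 12 parent=10 cost=18
13. q=(45,37) nearest=9 d=29 new=(18,15) → add node 13 parent=9 cost=16
14. q=(16,44) nearest=11 d=27 new=(14,19) → add node 14 parent=11 cost=20
15. q=(2,6) nearest=1 d=3 new=(2,5) → add node 15 parent=1 cost=4
16. q=(1,2) nearest=0 d=1 new=(1,2) → add node 16 parent=0 cost=1
17. q=(34,34) nearest=12 d=18 new=(18,19) → add node 17 parent=12 cost=20
18. q=(7,19) nearest=11 d=5 new=(10,19) → add node 18 parent=11 cost=20
19. q=(25,45) nearest=14 d=26 new=(16,21) → add node 19 parent=14 cost=22
20. q=(3,16) nearest=5 d=7 new=(8,11) → add node 20 parent=5 cost=10
21. q=(0,43) nearest=19 d=22 new=(14,23) → add node 21 parent=19 cost=24
22. q=(43,24) nearest=13 d=25 new=(20,17) → add node 22 parent=13 cost=18
23. q=(44,18) nearest=22 d=24 new=(22,18) → add node 23 parent=22 cost=20
24. q=(27,12) nearest=23 d=6 new=(24,16) → add node 24 parent=23 cost=22
25. q=(21,35) nearest=21 d=12 new=(16,25) → add node 25 parent=21 cost=26

Node count: 26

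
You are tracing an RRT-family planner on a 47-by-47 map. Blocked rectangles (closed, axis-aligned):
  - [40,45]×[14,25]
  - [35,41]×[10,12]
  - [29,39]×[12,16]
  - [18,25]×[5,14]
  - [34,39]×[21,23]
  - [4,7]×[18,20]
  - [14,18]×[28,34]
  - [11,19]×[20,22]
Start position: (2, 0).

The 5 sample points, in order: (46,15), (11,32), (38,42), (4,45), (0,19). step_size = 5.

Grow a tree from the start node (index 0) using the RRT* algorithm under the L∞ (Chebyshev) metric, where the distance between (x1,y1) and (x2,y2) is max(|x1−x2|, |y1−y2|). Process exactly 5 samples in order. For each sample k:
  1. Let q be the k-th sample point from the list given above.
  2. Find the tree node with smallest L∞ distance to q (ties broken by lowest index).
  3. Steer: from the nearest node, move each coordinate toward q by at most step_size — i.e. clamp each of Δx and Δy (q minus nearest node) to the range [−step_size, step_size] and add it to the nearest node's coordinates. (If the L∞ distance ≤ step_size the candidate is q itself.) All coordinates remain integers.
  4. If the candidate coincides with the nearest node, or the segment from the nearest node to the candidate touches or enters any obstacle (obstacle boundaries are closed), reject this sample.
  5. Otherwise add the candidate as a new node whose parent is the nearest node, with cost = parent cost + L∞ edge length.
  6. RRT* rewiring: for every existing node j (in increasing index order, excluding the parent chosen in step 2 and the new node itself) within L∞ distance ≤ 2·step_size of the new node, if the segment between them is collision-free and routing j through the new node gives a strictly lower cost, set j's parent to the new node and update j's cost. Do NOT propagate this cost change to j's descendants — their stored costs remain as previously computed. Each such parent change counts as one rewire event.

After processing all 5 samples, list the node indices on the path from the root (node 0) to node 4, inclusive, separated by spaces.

1. q=(46,15) nearest=0 d=44 new=(7,5) → add node 1 parent=0 cost=5
2. q=(11,32) nearest=1 d=27 new=(11,10) → add node 2 parent=1 cost=10
3. q=(38,42) nearest=2 d=32 new=(16,15) → add node 3 parent=2 cost=15
4. q=(4,45) nearest=3 d=30 new=(11,20) → blocked by [11,19]×[20,22], reject
5. q=(0,19) nearest=2 d=11 new=(6,15) → add node 4 parent=2 cost=15

Path: 0 1 2 4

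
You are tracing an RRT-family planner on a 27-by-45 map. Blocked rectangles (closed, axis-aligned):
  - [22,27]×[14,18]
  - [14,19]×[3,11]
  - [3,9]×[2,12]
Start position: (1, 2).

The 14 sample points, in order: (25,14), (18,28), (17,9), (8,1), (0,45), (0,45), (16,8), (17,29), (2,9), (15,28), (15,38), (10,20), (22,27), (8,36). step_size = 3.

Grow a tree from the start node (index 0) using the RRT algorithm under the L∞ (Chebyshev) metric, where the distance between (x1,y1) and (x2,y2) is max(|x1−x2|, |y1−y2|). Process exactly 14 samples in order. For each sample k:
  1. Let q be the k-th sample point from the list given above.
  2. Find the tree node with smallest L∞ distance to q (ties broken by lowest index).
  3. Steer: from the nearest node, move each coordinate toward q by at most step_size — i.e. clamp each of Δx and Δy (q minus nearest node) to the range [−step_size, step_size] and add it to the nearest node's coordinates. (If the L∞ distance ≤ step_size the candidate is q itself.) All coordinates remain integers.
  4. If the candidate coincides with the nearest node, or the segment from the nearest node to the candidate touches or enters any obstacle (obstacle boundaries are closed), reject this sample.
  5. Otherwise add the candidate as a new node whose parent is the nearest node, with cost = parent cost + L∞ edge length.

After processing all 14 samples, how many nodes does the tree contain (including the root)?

Node count: 5

1. q=(25,14) nearest=0 d=24 new=(4,5) → blocked by [3,9]×[2,12], reject
2. q=(18,28) nearest=0 d=26 new=(4,5) → blocked by [3,9]×[2,12], reject
3. q=(17,9) nearest=0 d=16 new=(4,5) → blocked by [3,9]×[2,12], reject
4. q=(8,1) nearest=0 d=7 new=(4,1) → add node 1 parent=0 cost=3
5. q=(0,45) nearest=0 d=43 new=(0,5) → add node 2 parent=0 cost=3
6. q=(0,45) nearest=2 d=40 new=(0,8) → add node 3 parent=2 cost=6
7. q=(16,8) nearest=1 d=12 new=(7,4) → blocked by [3,9]×[2,12], reject
8. q=(17,29) nearest=3 d=21 new=(3,11) → blocked by [3,9]×[2,12], reject
9. q=(2,9) nearest=3 d=2 new=(2,9) → add node 4 parent=3 cost=8
10. q=(15,28) nearest=4 d=19 new=(5,12) → blocked by [3,9]×[2,12], reject
11. q=(15,38) nearest=4 d=29 new=(5,12) → blocked by [3,9]×[2,12], reject
12. q=(10,20) nearest=4 d=11 new=(5,12) → blocked by [3,9]×[2,12], reject
13. q=(22,27) nearest=4 d=20 new=(5,12) → blocked by [3,9]×[2,12], reject
14. q=(8,36) nearest=4 d=27 new=(5,12) → blocked by [3,9]×[2,12], reject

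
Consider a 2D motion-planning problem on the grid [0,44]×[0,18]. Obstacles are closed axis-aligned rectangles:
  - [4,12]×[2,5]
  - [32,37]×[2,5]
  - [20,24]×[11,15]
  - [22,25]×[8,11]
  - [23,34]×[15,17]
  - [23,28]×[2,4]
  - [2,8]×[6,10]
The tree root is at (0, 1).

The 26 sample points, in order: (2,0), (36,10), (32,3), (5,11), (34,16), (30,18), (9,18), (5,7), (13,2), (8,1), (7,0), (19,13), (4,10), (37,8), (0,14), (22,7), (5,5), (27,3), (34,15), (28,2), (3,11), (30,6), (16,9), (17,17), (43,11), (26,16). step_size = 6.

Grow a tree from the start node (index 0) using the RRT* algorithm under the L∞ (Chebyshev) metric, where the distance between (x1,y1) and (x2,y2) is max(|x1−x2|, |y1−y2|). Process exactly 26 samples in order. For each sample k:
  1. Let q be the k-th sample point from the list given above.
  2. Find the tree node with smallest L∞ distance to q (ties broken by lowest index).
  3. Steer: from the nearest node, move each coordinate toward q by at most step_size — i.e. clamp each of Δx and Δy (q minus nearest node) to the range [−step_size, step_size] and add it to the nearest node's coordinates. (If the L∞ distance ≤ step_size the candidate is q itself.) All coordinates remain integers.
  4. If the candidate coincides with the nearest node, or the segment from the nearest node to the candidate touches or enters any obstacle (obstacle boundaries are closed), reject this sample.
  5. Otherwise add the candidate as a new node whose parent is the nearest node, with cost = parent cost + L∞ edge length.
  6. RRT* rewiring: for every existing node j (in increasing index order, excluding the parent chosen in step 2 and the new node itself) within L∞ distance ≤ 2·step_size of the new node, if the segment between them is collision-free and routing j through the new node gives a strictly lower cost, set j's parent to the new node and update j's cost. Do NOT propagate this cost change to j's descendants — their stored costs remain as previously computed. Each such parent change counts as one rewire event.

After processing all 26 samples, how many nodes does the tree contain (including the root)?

Node count: 9

1. q=(2,0) nearest=0 d=2 new=(2,0) → add node 1 parent=0 cost=2
2. q=(36,10) nearest=1 d=34 new=(8,6) → blocked by [4,12]×[2,5], reject
3. q=(32,3) nearest=1 d=30 new=(8,3) → blocked by [4,12]×[2,5], reject
4. q=(5,11) nearest=0 d=10 new=(5,7) → blocked by [2,8]×[6,10], reject
5. q=(34,16) nearest=1 d=32 new=(8,6) → blocked by [4,12]×[2,5], reject
6. q=(30,18) nearest=1 d=28 new=(8,6) → blocked by [4,12]×[2,5], reject
7. q=(9,18) nearest=0 d=17 new=(6,7) → blocked by [4,12]×[2,5], reject
8. q=(5,7) nearest=0 d=6 new=(5,7) → blocked by [2,8]×[6,10], reject
9. q=(13,2) nearest=1 d=11 new=(8,2) → blocked by [4,12]×[2,5], reject
10. q=(8,1) nearest=1 d=6 new=(8,1) → add node 2 parent=1 cost=8
11. q=(7,0) nearest=2 d=1 new=(7,0) → add node 3 parent=2 cost=9
12. q=(19,13) nearest=2 d=12 new=(14,7) → blocked by [4,12]×[2,5], reject
13. q=(4,10) nearest=0 d=9 new=(4,7) → blocked by [2,8]×[6,10], reject
14. q=(37,8) nearest=2 d=29 new=(14,7) → blocked by [4,12]×[2,5], reject
15. q=(0,14) nearest=0 d=13 new=(0,7) → add node 4 parent=0 cost=6
16. q=(22,7) nearest=2 d=14 new=(14,7) → blocked by [4,12]×[2,5], reject
17. q=(5,5) nearest=2 d=4 new=(5,5) → blocked by [4,12]×[2,5], reject
18. q=(27,3) nearest=2 d=19 new=(14,3) → blocked by [4,12]×[2,5], reject
19. q=(34,15) nearest=2 d=26 new=(14,7) → blocked by [4,12]×[2,5], reject
20. q=(28,2) nearest=2 d=20 new=(14,2) → add node 5 parent=2 cost=14
21. q=(3,11) nearest=4 d=4 new=(3,11) → blocked by [2,8]×[6,10], reject
22. q=(30,6) nearest=5 d=16 new=(20,6) → add node 6 parent=5 cost=20
23. q=(16,9) nearest=6 d=4 new=(16,9) → add node 7 parent=6 cost=24
24. q=(17,17) nearest=7 d=8 new=(17,15) → add node 8 parent=7 cost=30
25. q=(43,11) nearest=6 d=23 new=(26,11) → blocked by [22,25]×[8,11], reject
26. q=(26,16) nearest=8 d=9 new=(23,16) → blocked by [23,34]×[15,17], reject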